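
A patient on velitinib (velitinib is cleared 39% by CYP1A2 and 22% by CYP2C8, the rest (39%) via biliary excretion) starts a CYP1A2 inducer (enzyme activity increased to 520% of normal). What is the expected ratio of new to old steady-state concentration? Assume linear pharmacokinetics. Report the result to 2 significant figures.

0.38

CYP1A2: 0.39 × 5.2 = 2.028
CYP2C8: 0.22 (unchanged)
Other: 0.39 (unchanged)
Relative clearance = 2.028 + 0.22 + 0.39 = 2.638.
Steady-state concentration ratio = CL_old/CL_new = 1 / 2.638 = 0.38.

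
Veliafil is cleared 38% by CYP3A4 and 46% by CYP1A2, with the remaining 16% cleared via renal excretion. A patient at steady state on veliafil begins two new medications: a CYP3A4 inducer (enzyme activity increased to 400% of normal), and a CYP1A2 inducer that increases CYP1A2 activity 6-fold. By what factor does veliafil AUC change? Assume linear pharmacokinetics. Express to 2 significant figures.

CYP3A4: 0.38 × 4 = 1.52
CYP1A2: 0.46 × 6 = 2.76
Other: 0.16 (unchanged)
CL_new/CL_old = 1.52 + 2.76 + 0.16 = 4.44.
Because AUC varies inversely with clearance, the combined effect is 1 / 4.44 = 0.23.

0.23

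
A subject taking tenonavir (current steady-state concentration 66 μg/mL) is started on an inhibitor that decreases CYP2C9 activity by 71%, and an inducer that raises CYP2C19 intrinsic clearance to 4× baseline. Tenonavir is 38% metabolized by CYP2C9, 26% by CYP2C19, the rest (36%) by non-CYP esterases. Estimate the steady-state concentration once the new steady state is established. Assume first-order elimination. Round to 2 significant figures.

44 μg/mL

The CYP2C9 pathway (38% of clearance) drops to 0.29× activity: 0.38 × 0.29 = 0.1102.
The CYP2C19 pathway (26% of clearance) increases to 4× activity: 0.26 × 4 = 1.04.
The remaining 36% of clearance is unaffected.
New clearance relative to baseline: 0.1102 + 1.04 + 0.36 = 1.5102.
New steady-state concentration = 66 / 1.5102 = 44 μg/mL (concentration scales inversely with clearance).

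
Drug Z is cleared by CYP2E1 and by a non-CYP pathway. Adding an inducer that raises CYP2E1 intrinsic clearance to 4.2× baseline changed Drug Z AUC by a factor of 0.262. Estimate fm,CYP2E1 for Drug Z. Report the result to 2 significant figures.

0.88

CL'/CL = 1 / 0.262 = 3.817
4.2·fm + (1 − fm) = 3.817
fm = (3.817 − 1) / (4.2 − 1) = 0.88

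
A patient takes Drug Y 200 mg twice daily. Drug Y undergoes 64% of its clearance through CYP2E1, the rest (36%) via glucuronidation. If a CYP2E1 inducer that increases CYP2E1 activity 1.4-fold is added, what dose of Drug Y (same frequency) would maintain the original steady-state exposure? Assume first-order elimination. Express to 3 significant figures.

251 mg

The CYP2E1 pathway (64% of clearance) is boosted to 1.4× activity: 0.64 × 1.4 = 0.896.
The remaining 36% of clearance is unaffected.
New clearance relative to baseline: 0.896 + 0.36 = 1.256.
Css,avg = (dose rate)/CL, so holding Css fixed requires dose ∝ CL: 200 × 1.256 = 251 mg.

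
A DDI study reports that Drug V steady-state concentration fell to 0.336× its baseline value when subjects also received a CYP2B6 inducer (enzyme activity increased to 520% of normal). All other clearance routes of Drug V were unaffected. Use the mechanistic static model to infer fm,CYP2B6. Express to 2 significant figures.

Let x = fm,CYP2B6. Because steady-state concentration ∝ 1/CL, relative clearance rose to 1/0.336 = 2.976.
Only the CYP2B6 route changed, so 2.976 = x·5.2 + (1 − x), giving x = 0.47.

0.47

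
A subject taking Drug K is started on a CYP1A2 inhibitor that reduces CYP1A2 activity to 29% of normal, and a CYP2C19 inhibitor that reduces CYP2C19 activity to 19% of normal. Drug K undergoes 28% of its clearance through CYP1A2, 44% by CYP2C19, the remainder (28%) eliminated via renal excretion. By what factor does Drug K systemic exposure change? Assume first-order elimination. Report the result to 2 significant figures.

The CYP1A2 pathway (28% of clearance) drops to 0.29× activity: 0.28 × 0.29 = 0.0812.
The CYP2C19 pathway (44% of clearance) falls to 0.19× activity: 0.44 × 0.19 = 0.0836.
Non-CYP routes (28%) are unchanged.
New clearance relative to baseline: 0.0812 + 0.0836 + 0.28 = 0.4448.
Because systemic exposure varies inversely with clearance, the combined effect is 1 / 0.4448 = 2.2.

2.2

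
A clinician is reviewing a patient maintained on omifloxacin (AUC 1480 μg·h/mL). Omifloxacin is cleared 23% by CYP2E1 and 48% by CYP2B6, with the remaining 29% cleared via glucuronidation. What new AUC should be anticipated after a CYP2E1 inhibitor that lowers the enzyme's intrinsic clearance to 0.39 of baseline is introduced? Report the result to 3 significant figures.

CYP2E1: 0.23 × 0.39 = 0.0897
CYP2B6: 0.48 (unchanged)
Other: 0.29 (unchanged)
CL_new/CL_old = 0.0897 + 0.48 + 0.29 = 0.8597.
New AUC = baseline ÷ relative clearance = 1480 / 0.8597 = 1.72 × 10³ μg·h/mL.

1.72 × 10³ μg·h/mL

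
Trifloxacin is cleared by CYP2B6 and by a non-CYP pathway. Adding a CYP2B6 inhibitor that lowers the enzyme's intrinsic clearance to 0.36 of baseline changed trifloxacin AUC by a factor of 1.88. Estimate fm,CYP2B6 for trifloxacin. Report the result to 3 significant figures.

0.731

Call the CYP2B6 fraction fm. After the interaction, CL_new/CL_old = fm × 0.36 + (1 − fm).
AUC ratio = 1 / (new CL fraction), so new CL fraction = 1 / 1.88 = 0.5319.
fm × 0.36 + 1 − fm = 0.5319  ⇒  fm × (0.36 − 1) = −0.4681  ⇒  fm = 0.731.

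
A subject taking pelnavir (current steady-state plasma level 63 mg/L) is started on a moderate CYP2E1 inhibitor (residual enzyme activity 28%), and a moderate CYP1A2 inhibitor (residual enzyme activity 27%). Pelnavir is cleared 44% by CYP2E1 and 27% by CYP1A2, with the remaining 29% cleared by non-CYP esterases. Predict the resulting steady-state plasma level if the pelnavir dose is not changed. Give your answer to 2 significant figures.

1.3 × 10² mg/L

CYP2E1: 0.44 × 0.28 = 0.1232
CYP1A2: 0.27 × 0.27 = 0.0729
Other: 0.29 (unchanged)
New clearance relative to baseline: 0.1232 + 0.0729 + 0.29 = 0.4861.
Dividing the baseline by the relative clearance: 63 / 0.4861 = 1.3 × 10² mg/L.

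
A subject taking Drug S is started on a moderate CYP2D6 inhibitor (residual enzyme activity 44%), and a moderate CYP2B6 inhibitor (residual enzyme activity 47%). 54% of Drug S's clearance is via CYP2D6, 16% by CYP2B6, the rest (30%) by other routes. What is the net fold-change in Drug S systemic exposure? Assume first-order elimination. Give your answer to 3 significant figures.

1.63

CYP2D6: 0.54 × 0.44 = 0.2376
CYP2B6: 0.16 × 0.47 = 0.0752
Other: 0.3 (unchanged)
New clearance relative to baseline: 0.2376 + 0.0752 + 0.3 = 0.6128.
Net systemic exposure ratio = 1 / 0.6128 = 1.63.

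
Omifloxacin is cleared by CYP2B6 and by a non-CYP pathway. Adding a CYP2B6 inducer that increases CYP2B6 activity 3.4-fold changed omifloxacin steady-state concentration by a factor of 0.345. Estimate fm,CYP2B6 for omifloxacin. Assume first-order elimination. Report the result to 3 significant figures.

Let x = fm,CYP2B6. Because steady-state concentration ∝ 1/CL, relative clearance rose to 1/0.345 = 2.899.
Only the CYP2B6 route changed, so 2.899 = x·3.4 + (1 − x), giving x = 0.791.

0.791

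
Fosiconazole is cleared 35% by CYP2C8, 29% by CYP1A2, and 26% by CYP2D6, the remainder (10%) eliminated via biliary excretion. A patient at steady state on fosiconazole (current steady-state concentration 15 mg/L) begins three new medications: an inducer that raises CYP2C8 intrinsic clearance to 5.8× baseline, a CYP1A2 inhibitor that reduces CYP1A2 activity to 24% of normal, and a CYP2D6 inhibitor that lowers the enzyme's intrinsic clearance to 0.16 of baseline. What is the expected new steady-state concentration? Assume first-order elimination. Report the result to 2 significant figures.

The CYP2C8 pathway (35% of clearance) increases to 5.8× activity: 0.35 × 5.8 = 2.03.
The CYP1A2 pathway (29% of clearance) is reduced to 0.24× activity: 0.29 × 0.24 = 0.0696.
The CYP2D6 pathway (26% of clearance) is reduced to 0.16× activity: 0.26 × 0.16 = 0.0416.
The remaining 10% of clearance is unaffected.
New clearance relative to baseline: 2.03 + 0.0696 + 0.0416 + 0.1 = 2.2412.
New steady-state concentration = 15 / 2.2412 = 6.7 mg/L (concentration scales inversely with clearance).

6.7 mg/L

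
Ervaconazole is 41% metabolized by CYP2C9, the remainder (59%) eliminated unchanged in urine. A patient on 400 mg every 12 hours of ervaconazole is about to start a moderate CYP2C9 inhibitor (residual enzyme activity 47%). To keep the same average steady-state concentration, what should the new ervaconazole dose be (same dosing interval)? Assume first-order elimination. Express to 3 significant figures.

The CYP2C9 pathway (41% of clearance) is reduced to 0.47× activity: 0.41 × 0.47 = 0.1927.
Non-CYP routes (59%) are unchanged.
Relative clearance = 0.1927 + 0.59 = 0.7827.
Exposure is unchanged when dose changes in proportion to clearance. New dose = 400 mg × 0.7827 = 313 mg.

313 mg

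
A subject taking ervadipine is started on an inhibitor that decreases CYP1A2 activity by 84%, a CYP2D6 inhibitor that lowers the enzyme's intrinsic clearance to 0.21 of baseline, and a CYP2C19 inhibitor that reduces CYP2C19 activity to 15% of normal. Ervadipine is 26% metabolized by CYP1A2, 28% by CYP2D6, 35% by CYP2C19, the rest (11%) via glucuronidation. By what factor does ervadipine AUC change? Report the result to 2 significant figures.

3.8

The CYP1A2 pathway (26% of clearance) falls to 0.16× activity: 0.26 × 0.16 = 0.0416.
The CYP2D6 pathway (28% of clearance) falls to 0.21× activity: 0.28 × 0.21 = 0.0588.
The CYP2C19 pathway (35% of clearance) is reduced to 0.15× activity: 0.35 × 0.15 = 0.0525.
The remaining 11% of clearance is unaffected.
CL_new/CL_old = 0.0416 + 0.0588 + 0.0525 + 0.11 = 0.2629.
Net AUC ratio = 1 / 0.2629 = 3.8.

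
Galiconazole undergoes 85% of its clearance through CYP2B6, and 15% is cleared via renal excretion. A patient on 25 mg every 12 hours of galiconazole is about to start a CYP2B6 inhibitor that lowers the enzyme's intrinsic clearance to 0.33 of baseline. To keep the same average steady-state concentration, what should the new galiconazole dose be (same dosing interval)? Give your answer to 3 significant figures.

10.8 mg

CYP2B6: 0.85 × 0.33 = 0.2805
Other: 0.15 (unchanged)
CL_new/CL_old = 0.2805 + 0.15 = 0.4305.
Exposure is unchanged when dose changes in proportion to clearance. New dose = 25 mg × 0.4305 = 10.8 mg.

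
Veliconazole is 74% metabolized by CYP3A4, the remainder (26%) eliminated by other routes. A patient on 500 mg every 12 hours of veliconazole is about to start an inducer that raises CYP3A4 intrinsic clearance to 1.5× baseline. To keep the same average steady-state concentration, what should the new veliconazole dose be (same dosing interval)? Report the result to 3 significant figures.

The CYP3A4 pathway (74% of clearance) rises to 1.5× activity: 0.74 × 1.5 = 1.11.
The remaining 26% of clearance is unaffected.
New clearance relative to baseline: 1.11 + 0.26 = 1.37.
Exposure is unchanged when dose changes in proportion to clearance. New dose = 500 mg × 1.37 = 685 mg.

685 mg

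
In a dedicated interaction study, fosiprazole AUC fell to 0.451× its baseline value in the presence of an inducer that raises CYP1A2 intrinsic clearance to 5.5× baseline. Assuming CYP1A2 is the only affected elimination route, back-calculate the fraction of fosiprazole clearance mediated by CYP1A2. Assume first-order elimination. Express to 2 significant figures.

CL'/CL = 1 / 0.451 = 2.217
5.5·fm + (1 − fm) = 2.217
fm = (2.217 − 1) / (5.5 − 1) = 0.27

0.27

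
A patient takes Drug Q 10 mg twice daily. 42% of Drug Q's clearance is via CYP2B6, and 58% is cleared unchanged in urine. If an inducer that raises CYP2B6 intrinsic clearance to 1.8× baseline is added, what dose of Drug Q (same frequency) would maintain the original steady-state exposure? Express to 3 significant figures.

The CYP2B6 pathway (42% of clearance) is boosted to 1.8× activity: 0.42 × 1.8 = 0.756.
The remaining 58% of clearance is unaffected.
Relative clearance = 0.756 + 0.58 = 1.336.
Exposure is unchanged when dose changes in proportion to clearance. New dose = 10 mg × 1.336 = 13.4 mg.

13.4 mg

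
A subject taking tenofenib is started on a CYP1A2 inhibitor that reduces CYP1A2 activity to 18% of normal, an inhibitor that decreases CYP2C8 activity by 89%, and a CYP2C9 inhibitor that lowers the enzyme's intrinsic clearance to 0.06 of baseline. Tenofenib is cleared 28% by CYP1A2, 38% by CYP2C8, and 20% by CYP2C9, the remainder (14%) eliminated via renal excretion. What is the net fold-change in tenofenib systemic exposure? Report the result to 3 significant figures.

The CYP1A2 pathway (28% of clearance) falls to 0.18× activity: 0.28 × 0.18 = 0.0504.
The CYP2C8 pathway (38% of clearance) is reduced to 0.11× activity: 0.38 × 0.11 = 0.0418.
The CYP2C9 pathway (20% of clearance) falls to 0.06× activity: 0.2 × 0.06 = 0.012.
Non-CYP routes (14%) are unchanged.
CL_new/CL_old = 0.0504 + 0.0418 + 0.012 + 0.14 = 0.2442.
Systemic exposure ∝ 1/CL: fold-change = 1 / 0.2442 = 4.10.

4.10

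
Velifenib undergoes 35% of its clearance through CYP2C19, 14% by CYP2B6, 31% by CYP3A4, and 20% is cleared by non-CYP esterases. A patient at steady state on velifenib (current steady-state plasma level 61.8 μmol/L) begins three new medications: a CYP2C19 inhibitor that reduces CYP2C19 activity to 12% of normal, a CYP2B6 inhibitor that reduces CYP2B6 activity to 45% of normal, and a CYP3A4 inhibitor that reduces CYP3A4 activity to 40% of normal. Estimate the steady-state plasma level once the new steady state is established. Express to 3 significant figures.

CYP2C19: 0.35 × 0.12 = 0.042
CYP2B6: 0.14 × 0.45 = 0.063
CYP3A4: 0.31 × 0.4 = 0.124
Other: 0.2 (unchanged)
New clearance relative to baseline: 0.042 + 0.063 + 0.124 + 0.2 = 0.429.
New steady-state plasma level = 61.8 / 0.429 = 144 μmol/L (concentration scales inversely with clearance).

144 μmol/L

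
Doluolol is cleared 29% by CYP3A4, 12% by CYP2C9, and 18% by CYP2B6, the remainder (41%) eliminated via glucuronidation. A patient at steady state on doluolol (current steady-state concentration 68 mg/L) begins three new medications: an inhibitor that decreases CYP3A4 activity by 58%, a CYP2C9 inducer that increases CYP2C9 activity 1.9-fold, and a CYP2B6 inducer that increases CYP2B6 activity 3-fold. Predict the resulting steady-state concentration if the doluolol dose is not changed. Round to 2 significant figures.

52 mg/L

CYP3A4: 0.29 × 0.42 = 0.1218
CYP2C9: 0.12 × 1.9 = 0.228
CYP2B6: 0.18 × 3 = 0.54
Other: 0.41 (unchanged)
CL_new/CL_old = 0.1218 + 0.228 + 0.54 + 0.41 = 1.2998.
New steady-state concentration = 68 / 1.2998 = 52 mg/L (concentration scales inversely with clearance).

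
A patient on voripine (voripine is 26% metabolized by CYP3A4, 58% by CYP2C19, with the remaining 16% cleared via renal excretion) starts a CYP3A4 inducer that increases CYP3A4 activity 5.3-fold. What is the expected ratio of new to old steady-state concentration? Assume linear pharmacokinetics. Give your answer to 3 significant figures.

0.472

The CYP3A4 pathway (26% of clearance) rises to 5.3× activity: 0.26 × 5.3 = 1.378.
CYP2C19 (58%) and the residual 16% are unaffected.
CL_new/CL_old = 1.378 + 0.58 + 0.16 = 2.118.
Steady-state concentration is inversely proportional to clearance, so the fold-change is 1 / 2.118 = 0.472.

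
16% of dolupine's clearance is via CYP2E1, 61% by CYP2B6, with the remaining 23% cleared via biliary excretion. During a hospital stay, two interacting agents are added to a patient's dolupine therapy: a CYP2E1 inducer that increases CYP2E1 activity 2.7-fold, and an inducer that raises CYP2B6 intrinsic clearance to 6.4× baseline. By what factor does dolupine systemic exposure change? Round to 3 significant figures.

The CYP2E1 pathway (16% of clearance) increases to 2.7× activity: 0.16 × 2.7 = 0.432.
The CYP2B6 pathway (61% of clearance) is boosted to 6.4× activity: 0.61 × 6.4 = 3.904.
Non-CYP routes (23%) are unchanged.
New clearance relative to baseline: 0.432 + 3.904 + 0.23 = 4.566.
Because systemic exposure varies inversely with clearance, the combined effect is 1 / 4.566 = 0.219.

0.219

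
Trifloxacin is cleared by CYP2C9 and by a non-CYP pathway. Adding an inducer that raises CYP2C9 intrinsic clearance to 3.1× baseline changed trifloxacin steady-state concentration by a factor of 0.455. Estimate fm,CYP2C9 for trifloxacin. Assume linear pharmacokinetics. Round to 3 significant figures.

Call the CYP2C9 fraction fm. After the interaction, CL_new/CL_old = fm × 3.1 + (1 − fm).
Steady-state concentration ratio = 1 / (new CL fraction), so new CL fraction = 1 / 0.455 = 2.198.
fm × 3.1 + 1 − fm = 2.198  ⇒  fm × (3.1 − 1) = 1.198  ⇒  fm = 0.570.

0.570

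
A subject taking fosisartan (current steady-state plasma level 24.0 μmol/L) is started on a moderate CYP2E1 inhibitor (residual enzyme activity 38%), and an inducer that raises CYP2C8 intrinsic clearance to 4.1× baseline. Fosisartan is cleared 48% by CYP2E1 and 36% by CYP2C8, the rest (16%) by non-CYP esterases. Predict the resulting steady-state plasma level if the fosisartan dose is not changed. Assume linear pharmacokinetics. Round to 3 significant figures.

13.2 μmol/L

The CYP2E1 pathway (48% of clearance) drops to 0.38× activity: 0.48 × 0.38 = 0.1824.
The CYP2C8 pathway (36% of clearance) rises to 4.1× activity: 0.36 × 4.1 = 1.476.
The remaining 16% of clearance is unaffected.
CL_new/CL_old = 0.1824 + 1.476 + 0.16 = 1.8184.
Dividing the baseline by the relative clearance: 24.0 / 1.8184 = 13.2 μmol/L.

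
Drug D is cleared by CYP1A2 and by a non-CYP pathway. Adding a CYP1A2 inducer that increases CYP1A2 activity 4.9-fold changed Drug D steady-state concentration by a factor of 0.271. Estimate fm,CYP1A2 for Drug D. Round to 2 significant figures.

Let x = fm,CYP1A2. Because steady-state concentration ∝ 1/CL, relative clearance rose to 1/0.271 = 3.69.
Setting x·4.9 + (1 − x) = 3.69 and solving: x = (3.69 − 1)/(4.9 − 1) = 0.69.

0.69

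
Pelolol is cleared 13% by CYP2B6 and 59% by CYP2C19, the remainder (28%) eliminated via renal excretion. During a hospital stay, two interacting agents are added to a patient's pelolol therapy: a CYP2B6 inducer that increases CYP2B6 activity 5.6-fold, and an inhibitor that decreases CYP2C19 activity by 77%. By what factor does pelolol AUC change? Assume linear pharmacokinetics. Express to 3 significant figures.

The CYP2B6 pathway (13% of clearance) increases to 5.6× activity: 0.13 × 5.6 = 0.728.
The CYP2C19 pathway (59% of clearance) drops to 0.23× activity: 0.59 × 0.23 = 0.1357.
The remaining 28% of clearance is unaffected.
New clearance relative to baseline: 0.728 + 0.1357 + 0.28 = 1.1437.
AUC ∝ 1/CL: fold-change = 1 / 1.1437 = 0.874.

0.874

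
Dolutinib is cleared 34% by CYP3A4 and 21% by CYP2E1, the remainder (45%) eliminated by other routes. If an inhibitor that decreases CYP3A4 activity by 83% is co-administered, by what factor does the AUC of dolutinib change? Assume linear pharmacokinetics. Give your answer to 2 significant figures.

1.4

The CYP3A4 pathway (34% of clearance) falls to 0.17× activity: 0.34 × 0.17 = 0.0578.
CYP2E1 (21%) and the residual 45% are unaffected.
New clearance relative to baseline: 0.0578 + 0.21 + 0.45 = 0.7178.
AUC ratio = CL_old/CL_new = 1 / 0.7178 = 1.4.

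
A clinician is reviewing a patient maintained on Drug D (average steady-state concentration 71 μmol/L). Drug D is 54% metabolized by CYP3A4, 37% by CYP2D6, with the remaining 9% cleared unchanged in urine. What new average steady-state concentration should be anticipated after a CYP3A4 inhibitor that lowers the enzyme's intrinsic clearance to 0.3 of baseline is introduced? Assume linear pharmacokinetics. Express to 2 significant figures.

1.1 × 10² μmol/L

The CYP3A4 pathway (54% of clearance) falls to 0.3× activity: 0.54 × 0.3 = 0.162.
CYP2D6 (37%) and the residual 9% are unaffected.
Relative clearance = 0.162 + 0.37 + 0.09 = 0.622.
New average steady-state concentration = baseline ÷ relative clearance = 71 / 0.622 = 1.1 × 10² μmol/L.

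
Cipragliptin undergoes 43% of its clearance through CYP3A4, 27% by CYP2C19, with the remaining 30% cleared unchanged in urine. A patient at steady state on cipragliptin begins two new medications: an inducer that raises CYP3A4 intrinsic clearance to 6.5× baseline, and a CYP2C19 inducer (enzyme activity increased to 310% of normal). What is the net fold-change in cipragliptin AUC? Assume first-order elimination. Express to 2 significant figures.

0.25

The CYP3A4 pathway (43% of clearance) is boosted to 6.5× activity: 0.43 × 6.5 = 2.795.
The CYP2C19 pathway (27% of clearance) increases to 3.1× activity: 0.27 × 3.1 = 0.837.
Non-CYP routes (30%) are unchanged.
New clearance relative to baseline: 2.795 + 0.837 + 0.3 = 3.932.
AUC ∝ 1/CL: fold-change = 1 / 3.932 = 0.25.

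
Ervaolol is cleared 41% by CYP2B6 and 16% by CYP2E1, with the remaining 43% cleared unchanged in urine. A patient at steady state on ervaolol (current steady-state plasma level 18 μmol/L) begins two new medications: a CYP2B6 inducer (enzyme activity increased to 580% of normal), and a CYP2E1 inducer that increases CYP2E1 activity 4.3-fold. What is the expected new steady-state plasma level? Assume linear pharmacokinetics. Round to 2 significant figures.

The CYP2B6 pathway (41% of clearance) rises to 5.8× activity: 0.41 × 5.8 = 2.378.
The CYP2E1 pathway (16% of clearance) increases to 4.3× activity: 0.16 × 4.3 = 0.688.
The remaining 43% of clearance is unaffected.
CL_new/CL_old = 2.378 + 0.688 + 0.43 = 3.496.
Dividing the baseline by the relative clearance: 18 / 3.496 = 5.1 μmol/L.

5.1 μmol/L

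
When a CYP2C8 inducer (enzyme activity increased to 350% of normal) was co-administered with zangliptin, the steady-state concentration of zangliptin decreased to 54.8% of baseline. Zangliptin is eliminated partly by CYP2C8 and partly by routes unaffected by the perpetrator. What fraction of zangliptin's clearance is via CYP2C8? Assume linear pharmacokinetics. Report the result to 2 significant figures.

0.33

Write x for the fraction cleared via CYP2C8. The observed steady-state concentration change means clearance rose to 1/0.548 = 1.825 of baseline.
Setting x·3.5 + (1 − x) = 1.825 and solving: x = (1.825 − 1)/(3.5 − 1) = 0.33.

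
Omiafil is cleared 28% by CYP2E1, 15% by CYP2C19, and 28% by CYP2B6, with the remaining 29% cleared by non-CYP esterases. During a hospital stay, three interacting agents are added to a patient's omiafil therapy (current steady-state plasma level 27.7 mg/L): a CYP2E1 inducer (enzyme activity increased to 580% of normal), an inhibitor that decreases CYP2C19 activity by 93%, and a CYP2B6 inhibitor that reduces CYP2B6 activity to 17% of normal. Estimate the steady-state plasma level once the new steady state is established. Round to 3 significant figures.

The CYP2E1 pathway (28% of clearance) increases to 5.8× activity: 0.28 × 5.8 = 1.624.
The CYP2C19 pathway (15% of clearance) falls to 0.07× activity: 0.15 × 0.07 = 0.0105.
The CYP2B6 pathway (28% of clearance) drops to 0.17× activity: 0.28 × 0.17 = 0.0476.
Non-CYP routes (29%) are unchanged.
New clearance relative to baseline: 1.624 + 0.0105 + 0.0476 + 0.29 = 1.9721.
Steady-state plasma level ∝ 1/CL: new value = 27.7 / 1.9721 = 14.0 mg/L.

14.0 mg/L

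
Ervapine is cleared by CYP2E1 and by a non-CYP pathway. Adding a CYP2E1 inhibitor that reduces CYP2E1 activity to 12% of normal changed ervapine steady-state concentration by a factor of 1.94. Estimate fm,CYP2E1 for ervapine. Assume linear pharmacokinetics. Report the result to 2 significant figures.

0.55

CL'/CL = 1 / 1.94 = 0.5155
0.12·fm + (1 − fm) = 0.5155
fm = (0.5155 − 1) / (0.12 − 1) = 0.55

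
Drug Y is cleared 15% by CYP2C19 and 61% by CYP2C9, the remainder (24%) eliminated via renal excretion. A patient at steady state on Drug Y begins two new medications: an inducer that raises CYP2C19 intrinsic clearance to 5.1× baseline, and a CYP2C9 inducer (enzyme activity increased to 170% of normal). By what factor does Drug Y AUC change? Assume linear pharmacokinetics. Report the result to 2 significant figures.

The CYP2C19 pathway (15% of clearance) rises to 5.1× activity: 0.15 × 5.1 = 0.765.
The CYP2C9 pathway (61% of clearance) increases to 1.7× activity: 0.61 × 1.7 = 1.037.
Non-CYP routes (24%) are unchanged.
CL_new/CL_old = 0.765 + 1.037 + 0.24 = 2.042.
Because AUC varies inversely with clearance, the combined effect is 1 / 2.042 = 0.49.

0.49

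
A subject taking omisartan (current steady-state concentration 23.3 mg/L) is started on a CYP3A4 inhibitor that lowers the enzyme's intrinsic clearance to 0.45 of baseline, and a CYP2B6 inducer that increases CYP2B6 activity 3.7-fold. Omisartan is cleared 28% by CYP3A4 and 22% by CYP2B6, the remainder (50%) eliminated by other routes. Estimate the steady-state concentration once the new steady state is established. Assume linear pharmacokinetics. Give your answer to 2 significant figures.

16 mg/L

The CYP3A4 pathway (28% of clearance) drops to 0.45× activity: 0.28 × 0.45 = 0.126.
The CYP2B6 pathway (22% of clearance) rises to 3.7× activity: 0.22 × 3.7 = 0.814.
Non-CYP routes (50%) are unchanged.
CL_new/CL_old = 0.126 + 0.814 + 0.5 = 1.44.
Steady-state concentration ∝ 1/CL: new value = 23.3 / 1.44 = 16 mg/L.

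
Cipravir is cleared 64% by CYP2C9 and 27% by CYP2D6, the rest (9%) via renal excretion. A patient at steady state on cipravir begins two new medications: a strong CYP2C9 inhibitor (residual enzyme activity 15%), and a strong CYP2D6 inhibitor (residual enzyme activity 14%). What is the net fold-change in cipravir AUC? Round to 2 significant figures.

4.5

CYP2C9: 0.64 × 0.15 = 0.096
CYP2D6: 0.27 × 0.14 = 0.0378
Other: 0.09 (unchanged)
CL_new/CL_old = 0.096 + 0.0378 + 0.09 = 0.2238.
AUC ∝ 1/CL: fold-change = 1 / 0.2238 = 4.5.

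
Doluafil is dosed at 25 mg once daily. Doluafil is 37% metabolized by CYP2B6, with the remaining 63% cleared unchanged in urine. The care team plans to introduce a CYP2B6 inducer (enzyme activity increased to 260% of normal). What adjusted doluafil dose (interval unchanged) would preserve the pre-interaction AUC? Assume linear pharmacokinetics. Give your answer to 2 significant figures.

40 mg

CYP2B6: 0.37 × 2.6 = 0.962
Other: 0.63 (unchanged)
Relative clearance = 0.962 + 0.63 = 1.592.
Exposure is unchanged when dose changes in proportion to clearance. New dose = 25 mg × 1.592 = 40 mg.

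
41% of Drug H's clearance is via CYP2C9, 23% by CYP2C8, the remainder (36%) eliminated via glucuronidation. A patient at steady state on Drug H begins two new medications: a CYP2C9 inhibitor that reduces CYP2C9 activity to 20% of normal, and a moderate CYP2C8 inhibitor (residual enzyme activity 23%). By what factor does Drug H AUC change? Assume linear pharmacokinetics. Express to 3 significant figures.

CYP2C9: 0.41 × 0.2 = 0.082
CYP2C8: 0.23 × 0.23 = 0.0529
Other: 0.36 (unchanged)
Relative clearance = 0.082 + 0.0529 + 0.36 = 0.4949.
AUC ∝ 1/CL: fold-change = 1 / 0.4949 = 2.02.

2.02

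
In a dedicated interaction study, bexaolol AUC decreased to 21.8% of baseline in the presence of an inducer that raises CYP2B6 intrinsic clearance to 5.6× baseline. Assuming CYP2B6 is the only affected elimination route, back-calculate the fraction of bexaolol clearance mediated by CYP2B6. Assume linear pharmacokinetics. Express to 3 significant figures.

0.780

Let fm be the CYP2B6 fraction. New clearance relative to baseline = fm × 5.6 + (1 − fm).
AUC ratio = 1 / (new CL fraction), so new CL fraction = 1 / 0.218 = 4.587.
fm × 5.6 + 1 − fm = 4.587  ⇒  fm × (5.6 − 1) = 3.587  ⇒  fm = 0.780.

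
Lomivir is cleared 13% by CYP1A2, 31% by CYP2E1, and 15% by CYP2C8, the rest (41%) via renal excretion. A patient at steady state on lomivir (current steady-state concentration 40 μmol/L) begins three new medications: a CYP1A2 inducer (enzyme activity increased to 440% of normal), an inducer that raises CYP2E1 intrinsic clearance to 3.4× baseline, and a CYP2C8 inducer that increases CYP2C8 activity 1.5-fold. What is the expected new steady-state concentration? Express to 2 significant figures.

CYP1A2: 0.13 × 4.4 = 0.572
CYP2E1: 0.31 × 3.4 = 1.054
CYP2C8: 0.15 × 1.5 = 0.225
Other: 0.41 (unchanged)
CL_new/CL_old = 0.572 + 1.054 + 0.225 + 0.41 = 2.261.
Dividing the baseline by the relative clearance: 40 / 2.261 = 18 μmol/L.

18 μmol/L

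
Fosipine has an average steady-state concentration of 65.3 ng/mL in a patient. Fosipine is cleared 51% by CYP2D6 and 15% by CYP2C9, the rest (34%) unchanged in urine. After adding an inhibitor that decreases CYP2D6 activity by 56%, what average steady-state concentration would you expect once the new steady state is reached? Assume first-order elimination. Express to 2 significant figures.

91 ng/mL

The CYP2D6 pathway (51% of clearance) falls to 0.44× activity: 0.51 × 0.44 = 0.2244.
CYP2C9 (15%) and the residual 34% are unaffected.
New clearance relative to baseline: 0.2244 + 0.15 + 0.34 = 0.7144.
New average steady-state concentration = baseline ÷ relative clearance = 65.3 / 0.7144 = 91 ng/mL.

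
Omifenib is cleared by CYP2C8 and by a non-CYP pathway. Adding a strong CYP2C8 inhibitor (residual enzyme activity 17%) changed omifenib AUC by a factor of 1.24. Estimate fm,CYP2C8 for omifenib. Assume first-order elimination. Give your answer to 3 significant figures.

CL'/CL = 1 / 1.24 = 0.8065
0.17·fm + (1 − fm) = 0.8065
fm = (0.8065 − 1) / (0.17 − 1) = 0.233

0.233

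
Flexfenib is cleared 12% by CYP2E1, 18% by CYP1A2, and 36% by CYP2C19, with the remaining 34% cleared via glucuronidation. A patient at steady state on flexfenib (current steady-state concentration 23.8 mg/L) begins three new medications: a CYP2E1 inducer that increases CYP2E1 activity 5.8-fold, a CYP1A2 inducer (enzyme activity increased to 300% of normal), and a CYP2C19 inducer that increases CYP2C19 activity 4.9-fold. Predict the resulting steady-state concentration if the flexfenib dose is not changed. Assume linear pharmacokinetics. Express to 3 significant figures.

CYP2E1: 0.12 × 5.8 = 0.696
CYP1A2: 0.18 × 3 = 0.54
CYP2C19: 0.36 × 4.9 = 1.764
Other: 0.34 (unchanged)
CL_new/CL_old = 0.696 + 0.54 + 1.764 + 0.34 = 3.34.
Steady-state concentration ∝ 1/CL: new value = 23.8 / 3.34 = 7.13 mg/L.

7.13 mg/L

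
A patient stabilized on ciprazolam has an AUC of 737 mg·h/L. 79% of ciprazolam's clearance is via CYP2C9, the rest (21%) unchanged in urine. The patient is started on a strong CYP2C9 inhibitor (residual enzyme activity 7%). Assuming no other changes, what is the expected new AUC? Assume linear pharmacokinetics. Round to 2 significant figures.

2.8 × 10³ mg·h/L

The CYP2C9 pathway (79% of clearance) is reduced to 0.07× activity: 0.79 × 0.07 = 0.0553.
The remaining 21% of clearance is unaffected.
CL_new/CL_old = 0.0553 + 0.21 = 0.2653.
With dosing unchanged, AUC scales as 1/CL: 737 / 0.2653 = 2.8 × 10³ mg·h/L.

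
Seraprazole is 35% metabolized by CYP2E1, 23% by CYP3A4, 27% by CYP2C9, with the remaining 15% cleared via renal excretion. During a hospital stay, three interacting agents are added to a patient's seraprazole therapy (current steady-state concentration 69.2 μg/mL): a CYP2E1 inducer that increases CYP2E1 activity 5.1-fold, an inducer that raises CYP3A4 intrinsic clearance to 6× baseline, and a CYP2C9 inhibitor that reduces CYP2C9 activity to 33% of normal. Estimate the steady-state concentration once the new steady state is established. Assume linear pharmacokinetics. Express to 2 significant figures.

20 μg/mL

The CYP2E1 pathway (35% of clearance) rises to 5.1× activity: 0.35 × 5.1 = 1.785.
The CYP3A4 pathway (23% of clearance) is boosted to 6× activity: 0.23 × 6 = 1.38.
The CYP2C9 pathway (27% of clearance) drops to 0.33× activity: 0.27 × 0.33 = 0.0891.
The remaining 15% of clearance is unaffected.
New clearance relative to baseline: 1.785 + 1.38 + 0.0891 + 0.15 = 3.4041.
Dividing the baseline by the relative clearance: 69.2 / 3.4041 = 20 μg/mL.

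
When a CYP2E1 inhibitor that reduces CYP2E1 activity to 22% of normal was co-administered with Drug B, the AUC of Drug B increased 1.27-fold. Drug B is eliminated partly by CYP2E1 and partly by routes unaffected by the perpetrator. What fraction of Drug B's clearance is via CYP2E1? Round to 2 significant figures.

CL'/CL = 1 / 1.27 = 0.7874
0.22·fm + (1 − fm) = 0.7874
fm = (0.7874 − 1) / (0.22 − 1) = 0.27

0.27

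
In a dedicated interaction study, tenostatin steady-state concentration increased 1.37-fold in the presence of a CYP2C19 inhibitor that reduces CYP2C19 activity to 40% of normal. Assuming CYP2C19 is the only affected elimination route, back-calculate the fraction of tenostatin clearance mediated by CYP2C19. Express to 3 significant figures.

Let fm be the CYP2C19 fraction. New clearance relative to baseline = fm × 0.4 + (1 − fm).
Steady-state concentration ratio = 1 / (new CL fraction), so new CL fraction = 1 / 1.37 = 0.7299.
fm × 0.4 + 1 − fm = 0.7299  ⇒  fm × (0.4 − 1) = −0.2701  ⇒  fm = 0.450.

0.450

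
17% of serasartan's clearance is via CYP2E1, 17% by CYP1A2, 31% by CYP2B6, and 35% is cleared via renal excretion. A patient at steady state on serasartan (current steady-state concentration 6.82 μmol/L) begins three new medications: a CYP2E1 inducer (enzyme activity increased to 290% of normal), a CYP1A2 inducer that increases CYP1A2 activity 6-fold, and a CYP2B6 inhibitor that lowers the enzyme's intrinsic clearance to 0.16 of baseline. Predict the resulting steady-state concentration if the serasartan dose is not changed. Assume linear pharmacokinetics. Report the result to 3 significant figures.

3.57 μmol/L

The CYP2E1 pathway (17% of clearance) rises to 2.9× activity: 0.17 × 2.9 = 0.493.
The CYP1A2 pathway (17% of clearance) is boosted to 6× activity: 0.17 × 6 = 1.02.
The CYP2B6 pathway (31% of clearance) drops to 0.16× activity: 0.31 × 0.16 = 0.0496.
Non-CYP routes (35%) are unchanged.
CL_new/CL_old = 0.493 + 1.02 + 0.0496 + 0.35 = 1.9126.
Dividing the baseline by the relative clearance: 6.82 / 1.9126 = 3.57 μmol/L.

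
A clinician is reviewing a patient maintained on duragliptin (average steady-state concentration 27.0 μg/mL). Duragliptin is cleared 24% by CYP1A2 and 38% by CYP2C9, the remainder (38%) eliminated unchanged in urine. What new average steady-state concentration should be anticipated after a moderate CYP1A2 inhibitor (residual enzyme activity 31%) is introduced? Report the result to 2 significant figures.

CYP1A2: 0.24 × 0.31 = 0.0744
CYP2C9: 0.38 (unchanged)
Other: 0.38 (unchanged)
New clearance relative to baseline: 0.0744 + 0.38 + 0.38 = 0.8344.
New average steady-state concentration = baseline ÷ relative clearance = 27.0 / 0.8344 = 32 μg/mL.

32 μg/mL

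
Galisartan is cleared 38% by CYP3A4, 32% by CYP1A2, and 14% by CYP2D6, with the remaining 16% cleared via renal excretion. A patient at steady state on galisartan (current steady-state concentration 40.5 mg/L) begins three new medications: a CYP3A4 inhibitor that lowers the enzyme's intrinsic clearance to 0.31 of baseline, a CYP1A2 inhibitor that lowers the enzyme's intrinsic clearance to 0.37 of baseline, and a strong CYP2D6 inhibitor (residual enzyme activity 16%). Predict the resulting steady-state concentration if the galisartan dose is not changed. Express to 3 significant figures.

The CYP3A4 pathway (38% of clearance) falls to 0.31× activity: 0.38 × 0.31 = 0.1178.
The CYP1A2 pathway (32% of clearance) drops to 0.37× activity: 0.32 × 0.37 = 0.1184.
The CYP2D6 pathway (14% of clearance) is reduced to 0.16× activity: 0.14 × 0.16 = 0.0224.
The remaining 16% of clearance is unaffected.
CL_new/CL_old = 0.1178 + 0.1184 + 0.0224 + 0.16 = 0.4186.
Dividing the baseline by the relative clearance: 40.5 / 0.4186 = 96.8 mg/L.

96.8 mg/L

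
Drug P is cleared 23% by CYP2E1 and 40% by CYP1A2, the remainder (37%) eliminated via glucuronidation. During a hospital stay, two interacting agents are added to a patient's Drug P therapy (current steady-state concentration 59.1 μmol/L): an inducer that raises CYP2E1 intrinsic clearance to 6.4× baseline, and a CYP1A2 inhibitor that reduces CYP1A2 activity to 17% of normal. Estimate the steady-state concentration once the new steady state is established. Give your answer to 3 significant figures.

30.9 μmol/L

CYP2E1: 0.23 × 6.4 = 1.472
CYP1A2: 0.4 × 0.17 = 0.068
Other: 0.37 (unchanged)
Relative clearance = 1.472 + 0.068 + 0.37 = 1.91.
Dividing the baseline by the relative clearance: 59.1 / 1.91 = 30.9 μmol/L.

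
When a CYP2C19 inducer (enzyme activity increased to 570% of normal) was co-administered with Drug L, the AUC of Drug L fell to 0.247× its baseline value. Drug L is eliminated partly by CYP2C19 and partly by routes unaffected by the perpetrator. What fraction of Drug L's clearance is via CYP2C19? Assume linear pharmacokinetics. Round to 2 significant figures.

Let x = fm,CYP2C19. Because AUC ∝ 1/CL, relative clearance rose to 1/0.247 = 4.049.
Setting x·5.7 + (1 − x) = 4.049 and solving: x = (4.049 − 1)/(5.7 − 1) = 0.65.

0.65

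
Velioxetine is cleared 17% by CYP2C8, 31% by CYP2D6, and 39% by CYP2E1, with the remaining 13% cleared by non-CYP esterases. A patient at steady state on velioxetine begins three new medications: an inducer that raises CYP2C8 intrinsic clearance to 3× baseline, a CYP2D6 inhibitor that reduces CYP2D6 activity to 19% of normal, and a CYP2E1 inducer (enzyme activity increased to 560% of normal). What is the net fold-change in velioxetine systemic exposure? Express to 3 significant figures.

CYP2C8: 0.17 × 3 = 0.51
CYP2D6: 0.31 × 0.19 = 0.0589
CYP2E1: 0.39 × 5.6 = 2.184
Other: 0.13 (unchanged)
CL_new/CL_old = 0.51 + 0.0589 + 2.184 + 0.13 = 2.8829.
Because systemic exposure varies inversely with clearance, the combined effect is 1 / 2.8829 = 0.347.

0.347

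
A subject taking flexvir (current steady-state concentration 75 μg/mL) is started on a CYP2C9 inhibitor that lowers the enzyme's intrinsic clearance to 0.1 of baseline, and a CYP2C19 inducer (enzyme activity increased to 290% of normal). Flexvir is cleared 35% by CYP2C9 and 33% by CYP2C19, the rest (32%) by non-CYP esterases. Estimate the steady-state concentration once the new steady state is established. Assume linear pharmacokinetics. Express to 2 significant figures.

57 μg/mL

The CYP2C9 pathway (35% of clearance) drops to 0.1× activity: 0.35 × 0.1 = 0.035.
The CYP2C19 pathway (33% of clearance) rises to 2.9× activity: 0.33 × 2.9 = 0.957.
Non-CYP routes (32%) are unchanged.
New clearance relative to baseline: 0.035 + 0.957 + 0.32 = 1.312.
New steady-state concentration = 75 / 1.312 = 57 μg/mL (concentration scales inversely with clearance).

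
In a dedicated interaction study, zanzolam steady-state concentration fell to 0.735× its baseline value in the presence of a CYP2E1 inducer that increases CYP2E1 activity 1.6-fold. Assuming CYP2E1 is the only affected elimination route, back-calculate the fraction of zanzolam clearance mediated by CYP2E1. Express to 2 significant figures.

Let x = fm,CYP2E1. Because steady-state concentration ∝ 1/CL, relative clearance rose to 1/0.735 = 1.361.
Setting x·1.6 + (1 − x) = 1.361 and solving: x = (1.361 − 1)/(1.6 − 1) = 0.60.

0.60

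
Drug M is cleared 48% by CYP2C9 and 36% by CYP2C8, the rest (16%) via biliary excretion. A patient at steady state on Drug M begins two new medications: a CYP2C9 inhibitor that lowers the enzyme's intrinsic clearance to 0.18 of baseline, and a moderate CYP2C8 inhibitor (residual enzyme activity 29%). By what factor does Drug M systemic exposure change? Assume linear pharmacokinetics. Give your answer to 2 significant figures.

2.9

The CYP2C9 pathway (48% of clearance) is reduced to 0.18× activity: 0.48 × 0.18 = 0.0864.
The CYP2C8 pathway (36% of clearance) falls to 0.29× activity: 0.36 × 0.29 = 0.1044.
The remaining 16% of clearance is unaffected.
CL_new/CL_old = 0.0864 + 0.1044 + 0.16 = 0.3508.
Net systemic exposure ratio = 1 / 0.3508 = 2.9.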